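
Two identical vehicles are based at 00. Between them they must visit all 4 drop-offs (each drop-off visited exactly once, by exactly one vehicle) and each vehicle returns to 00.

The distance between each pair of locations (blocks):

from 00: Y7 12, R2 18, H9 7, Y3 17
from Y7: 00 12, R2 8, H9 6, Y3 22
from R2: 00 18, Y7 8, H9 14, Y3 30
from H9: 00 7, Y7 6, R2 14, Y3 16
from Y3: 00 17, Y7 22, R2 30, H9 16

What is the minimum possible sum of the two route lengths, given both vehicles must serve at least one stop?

73 blocks — the smallest possible combined total.

Try each way of splitting the stops between the two vehicles (each non-empty) and, for each split, find the best tour for each vehicle:
  {Y7} + {R2, H9, Y3}: 24 + 65 = 89
  {R2} + {Y7, H9, Y3}: 36 + 51 = 87
  {Y7, R2} + {H9, Y3}: 38 + 40 = 78
  {H9} + {Y7, R2, Y3}: 14 + 65 = 79
  {Y7, H9} + {R2, Y3}: 25 + 65 = 90
  {R2, H9} + {Y7, Y3}: 39 + 51 = 90
  … (7 splits in total)
  {Y7, R2, H9} + {Y3}: 39 + 34 = 73  ← best
Best: vehicle 1 00 → R2 → Y7 → H9 → 00 = 39; vehicle 2 00 → Y3 → 00 = 34; combined 73.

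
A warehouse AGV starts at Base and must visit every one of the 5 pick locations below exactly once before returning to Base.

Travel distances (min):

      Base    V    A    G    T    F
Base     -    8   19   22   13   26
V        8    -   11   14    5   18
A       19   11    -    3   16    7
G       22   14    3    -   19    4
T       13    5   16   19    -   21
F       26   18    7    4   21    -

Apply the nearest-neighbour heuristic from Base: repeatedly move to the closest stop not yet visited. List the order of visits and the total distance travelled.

Base → [V:8 / T:13 / A:19 / G:22 / F:26] → V (8)
V → [T:5 / A:11 / G:14 / F:18] → T (5)
T → [A:16 / G:19 / F:21] → A (16)
A → [G:3 / F:7] → G (3)
G → [F:4] → F (4)
Return F→Base: 26.
Total = 8 + 5 + 16 + 3 + 4 + 26 = 62.

Total distance 62 min via the nearest-neighbour route Base → V → T → A → G → F → Base.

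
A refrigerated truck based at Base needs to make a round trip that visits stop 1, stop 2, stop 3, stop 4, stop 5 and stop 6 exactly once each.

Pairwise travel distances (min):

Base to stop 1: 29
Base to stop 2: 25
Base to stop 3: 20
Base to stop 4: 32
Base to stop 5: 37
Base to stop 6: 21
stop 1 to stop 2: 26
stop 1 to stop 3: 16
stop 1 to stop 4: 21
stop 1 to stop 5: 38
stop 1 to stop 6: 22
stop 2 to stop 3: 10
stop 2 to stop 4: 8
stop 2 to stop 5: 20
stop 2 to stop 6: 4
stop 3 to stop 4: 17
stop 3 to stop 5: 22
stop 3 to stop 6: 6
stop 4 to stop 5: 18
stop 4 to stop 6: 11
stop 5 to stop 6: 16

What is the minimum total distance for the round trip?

Base - stop 1 - stop 2 - stop 3 - stop 4 - stop 5 - stop 6 - Base: 29+26+10+17+18+16+21 = 137
Base - stop 1 - stop 2 - stop 3 - stop 4 - stop 6 - stop 5 - Base: 29+26+10+17+11+16+37 = 146
Base - stop 1 - stop 2 - stop 3 - stop 5 - stop 4 - stop 6 - Base: 29+26+10+22+18+11+21 = 137
Base - stop 1 - stop 2 - stop 3 - stop 5 - stop 6 - stop 4 - Base: 29+26+10+22+16+11+32 = 146
Base - stop 1 - stop 2 - stop 3 - stop 6 - stop 4 - stop 5 - Base: 29+26+10+6+11+18+37 = 137
Base - stop 1 - stop 2 - stop 3 - stop 6 - stop 5 - stop 4 - Base: 29+26+10+6+16+18+32 = 137
Base - stop 1 - stop 2 - stop 4 - stop 3 - stop 5 - stop 6 - Base: 29+26+8+17+22+16+21 = 139
Base - stop 1 - stop 2 - stop 4 - stop 3 - stop 6 - stop 5 - Base: 29+26+8+17+6+16+37 = 139
… (352 more)
Base - stop 1 - stop 3 - stop 2 - stop 4 - stop 5 - stop 6 - Base: 29+16+10+8+18+16+21 = 118  ← best
The minimum is 118.
One optimal route: Base → stop 1 → stop 3 → stop 2 → stop 4 → stop 5 → stop 6 → Base (or its reverse).

118 min — the shortest possible round trip.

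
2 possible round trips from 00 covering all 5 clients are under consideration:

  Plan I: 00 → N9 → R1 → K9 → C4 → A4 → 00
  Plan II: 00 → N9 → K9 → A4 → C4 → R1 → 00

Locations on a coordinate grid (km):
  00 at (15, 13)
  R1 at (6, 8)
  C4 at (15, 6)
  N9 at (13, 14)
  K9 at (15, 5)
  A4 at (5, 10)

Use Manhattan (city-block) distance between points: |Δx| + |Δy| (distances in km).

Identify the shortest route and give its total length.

Shortest is Plan I, total 56 km.

Plan I: 3 + 13 + 12 + 1 + 14 + 13 = 56
Plan II: 3 + 11 + 15 + 14 + 11 + 14 = 68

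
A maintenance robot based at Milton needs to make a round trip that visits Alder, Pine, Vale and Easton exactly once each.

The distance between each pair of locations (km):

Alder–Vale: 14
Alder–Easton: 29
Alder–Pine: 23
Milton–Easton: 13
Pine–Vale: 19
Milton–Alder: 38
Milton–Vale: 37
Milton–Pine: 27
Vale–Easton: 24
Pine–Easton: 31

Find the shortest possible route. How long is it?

Minimum total distance: 101 km.

There are 12 distinct closed tours to check (reversals are equivalent).
Milton → Alder → Pine → Vale → Easton → Milton: 38+23+19+24+13 = 117
Milton → Alder → Pine → Easton → Vale → Milton: 38+23+31+24+37 = 153
Milton → Alder → Vale → Pine → Easton → Milton: 38+14+19+31+13 = 115
Milton → Alder → Vale → Easton → Pine → Milton: 38+14+24+31+27 = 134
Milton → Alder → Easton → Pine → Vale → Milton: 38+29+31+19+37 = 154
Milton → Alder → Easton → Vale → Pine → Milton: 38+29+24+19+27 = 137
Milton → Pine → Alder → Vale → Easton → Milton: 27+23+14+24+13 = 101
Milton → Pine → Alder → Easton → Vale → Milton: 27+23+29+24+37 = 140
Milton → Pine → Vale → Alder → Easton → Milton: 27+19+14+29+13 = 102
Milton → Pine → Easton → Alder → Vale → Milton: 27+31+29+14+37 = 138
Milton → Vale → Alder → Pine → Easton → Milton: 37+14+23+31+13 = 118
Milton → Vale → Pine → Alder → Easton → Milton: 37+19+23+29+13 = 121
The minimum is 101.
One optimal route: Milton → Pine → Alder → Vale → Easton → Milton (or its reverse).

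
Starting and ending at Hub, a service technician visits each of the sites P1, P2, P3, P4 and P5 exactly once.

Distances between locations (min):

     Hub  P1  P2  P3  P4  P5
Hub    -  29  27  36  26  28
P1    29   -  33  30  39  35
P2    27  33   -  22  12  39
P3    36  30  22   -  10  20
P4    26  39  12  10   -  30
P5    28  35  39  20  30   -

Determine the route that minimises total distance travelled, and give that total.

132 min — the shortest possible round trip.

With 5 stops there are 5!/2 = 60 distinct round trips (a route and its reverse cost the same).
Hub-P1-P2-P3-P4-P5-Hub: 29+33+22+10+30+28 = 152
Hub-P1-P2-P3-P5-P4-Hub: 29+33+22+20+30+26 = 160
Hub-P1-P2-P4-P3-P5-Hub: 29+33+12+10+20+28 = 132
Hub-P1-P2-P4-P5-P3-Hub: 29+33+12+30+20+36 = 160
Hub-P1-P2-P5-P3-P4-Hub: 29+33+39+20+10+26 = 157
Hub-P1-P2-P5-P4-P3-Hub: 29+33+39+30+10+36 = 177
Hub-P1-P3-P2-P4-P5-Hub: 29+30+22+12+30+28 = 151
Hub-P1-P3-P2-P5-P4-Hub: 29+30+22+39+30+26 = 176
Hub-P1-P3-P4-P2-P5-Hub: 29+30+10+12+39+28 = 148
Hub-P1-P3-P4-P5-P2-Hub: 29+30+10+30+39+27 = 165
Hub-P1-P3-P5-P2-P4-Hub: 29+30+20+39+12+26 = 156
Hub-P1-P3-P5-P4-P2-Hub: 29+30+20+30+12+27 = 148
Hub-P1-P4-P2-P3-P5-Hub: 29+39+12+22+20+28 = 150
Hub-P1-P4-P2-P5-P3-Hub: 29+39+12+39+20+36 = 175
… (46 more)
The minimum is 132.
One optimal route: Hub → P1 → P2 → P4 → P3 → P5 → Hub (or its reverse).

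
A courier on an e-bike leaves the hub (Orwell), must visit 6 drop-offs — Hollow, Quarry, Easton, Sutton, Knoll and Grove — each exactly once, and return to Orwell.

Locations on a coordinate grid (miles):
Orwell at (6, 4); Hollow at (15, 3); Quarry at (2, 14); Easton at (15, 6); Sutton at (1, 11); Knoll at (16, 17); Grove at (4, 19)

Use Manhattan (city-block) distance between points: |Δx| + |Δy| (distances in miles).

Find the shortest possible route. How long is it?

There are 360 distinct closed tours to check (reversals are equivalent).
Orwell→Hollow→Quarry→Easton→Sutton→Knoll→Grove→Orwell: 10+24+21+19+21+14+17 = 126
Orwell→Hollow→Quarry→Easton→Sutton→Grove→Knoll→Orwell: 10+24+21+19+11+14+23 = 122
Orwell→Hollow→Quarry→Easton→Knoll→Sutton→Grove→Orwell: 10+24+21+12+21+11+17 = 116
Orwell→Hollow→Quarry→Easton→Knoll→Grove→Sutton→Orwell: 10+24+21+12+14+11+12 = 104
Orwell→Hollow→Quarry→Easton→Grove→Sutton→Knoll→Orwell: 10+24+21+24+11+21+23 = 134
Orwell→Hollow→Quarry→Easton→Grove→Knoll→Sutton→Orwell: 10+24+21+24+14+21+12 = 126
Orwell→Hollow→Quarry→Sutton→Easton→Knoll→Grove→Orwell: 10+24+4+19+12+14+17 = 100
Orwell→Hollow→Quarry→Sutton→Easton→Grove→Knoll→Orwell: 10+24+4+19+24+14+23 = 118
… (352 more)
Orwell→Hollow→Easton→Knoll→Grove→Quarry→Sutton→Orwell: 10+3+12+14+7+4+12 = 62  ← best
The minimum is 62.
One optimal route: Orwell → Hollow → Easton → Knoll → Grove → Quarry → Sutton → Orwell (or its reverse).

62 miles — the shortest possible round trip.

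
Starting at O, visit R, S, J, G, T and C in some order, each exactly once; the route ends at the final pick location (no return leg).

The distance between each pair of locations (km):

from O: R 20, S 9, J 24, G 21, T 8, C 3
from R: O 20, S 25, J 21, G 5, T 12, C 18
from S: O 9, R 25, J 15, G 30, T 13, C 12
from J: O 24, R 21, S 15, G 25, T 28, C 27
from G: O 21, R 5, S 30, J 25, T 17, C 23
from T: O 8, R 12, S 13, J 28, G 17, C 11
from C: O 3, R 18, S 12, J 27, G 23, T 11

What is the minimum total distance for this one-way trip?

68 km — the minimum one-way total.

There are 6! = 720 possible orderings.
O→R→S→J→G→T→C: 20+25+15+25+17+11 = 113
O→R→S→J→G→C→T: 20+25+15+25+23+11 = 119
O→R→S→J→T→G→C: 20+25+15+28+17+23 = 128
O→R→S→J→T→C→G: 20+25+15+28+11+23 = 122
O→R→S→J→C→G→T: 20+25+15+27+23+17 = 127
O→R→S→J→C→T→G: 20+25+15+27+11+17 = 115
O→R→S→G→J→T→C: 20+25+30+25+28+11 = 139
O→R→S→G→J→C→T: 20+25+30+25+27+11 = 138
… (712 more)
O→C→T→S→J→R→G: 3+11+13+15+21+5 = 68  ← best
The minimum is 68.
One shortest path: O → C → T → S → J → R → G.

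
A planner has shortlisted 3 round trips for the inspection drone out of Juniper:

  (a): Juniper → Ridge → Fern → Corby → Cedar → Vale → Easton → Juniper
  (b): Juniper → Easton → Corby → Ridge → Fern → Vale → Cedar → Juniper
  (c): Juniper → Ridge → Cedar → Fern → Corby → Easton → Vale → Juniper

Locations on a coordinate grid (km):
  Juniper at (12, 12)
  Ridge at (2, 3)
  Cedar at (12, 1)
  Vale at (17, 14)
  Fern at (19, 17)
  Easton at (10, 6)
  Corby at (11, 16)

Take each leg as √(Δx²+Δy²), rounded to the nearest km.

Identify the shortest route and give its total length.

(a): 13 + 22 + 8 + 15 + 14 + 11 + 6 = 89
(b): 6 + 10 + 16 + 22 + 4 + 14 + 11 = 83
(c): 13 + 10 + 17 + 8 + 10 + 11 + 5 = 74

Shortest is (c), total 74 km.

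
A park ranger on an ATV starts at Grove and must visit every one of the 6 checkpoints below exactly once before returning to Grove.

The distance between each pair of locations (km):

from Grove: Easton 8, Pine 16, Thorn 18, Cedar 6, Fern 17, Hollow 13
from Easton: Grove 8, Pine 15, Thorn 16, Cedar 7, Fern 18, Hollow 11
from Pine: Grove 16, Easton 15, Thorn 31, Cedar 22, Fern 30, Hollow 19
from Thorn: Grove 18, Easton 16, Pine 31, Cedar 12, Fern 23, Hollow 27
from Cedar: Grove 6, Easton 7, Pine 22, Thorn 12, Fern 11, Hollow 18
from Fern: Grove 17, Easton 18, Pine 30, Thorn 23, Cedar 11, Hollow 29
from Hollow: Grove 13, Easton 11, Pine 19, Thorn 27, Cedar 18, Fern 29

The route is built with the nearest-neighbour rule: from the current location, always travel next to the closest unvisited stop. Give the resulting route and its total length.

Total distance 114 km via the nearest-neighbour route Grove → Cedar → Easton → Hollow → Pine → Fern → Thorn → Grove.

At Grove the remaining stops are Cedar 6, Easton 8, Hollow 13, Pine 16, Fern 17, Thorn 18; go to Cedar.
At Cedar the remaining stops are Easton 7, Fern 11, Thorn 12, Hollow 18, Pine 22; go to Easton.
At Easton the remaining stops are Hollow 11, Pine 15, Thorn 16, Fern 18; go to Hollow.
At Hollow the remaining stops are Pine 19, Thorn 27, Fern 29; go to Pine.
At Pine the remaining stops are Fern 30, Thorn 31; go to Fern.
At Fern the remaining stops are Thorn 23; go to Thorn.
Return Thorn→Grove: 18.
Total = 6 + 7 + 11 + 19 + 30 + 23 + 18 = 114.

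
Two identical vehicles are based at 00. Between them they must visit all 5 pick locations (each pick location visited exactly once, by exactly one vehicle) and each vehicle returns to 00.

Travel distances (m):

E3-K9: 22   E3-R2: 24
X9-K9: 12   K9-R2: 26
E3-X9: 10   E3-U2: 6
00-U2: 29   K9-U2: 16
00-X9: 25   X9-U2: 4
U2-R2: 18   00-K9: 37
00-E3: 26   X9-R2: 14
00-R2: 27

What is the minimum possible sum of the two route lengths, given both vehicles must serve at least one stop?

Check every non-empty split of the stops between the two vehicles; for each half take its own optimal tour:
  {E3} + {X9, K9, U2, R2}: 52 + 98 = 150
  {X9} + {E3, K9, U2, R2}: 50 + 101 = 151
  {E3, X9} + {K9, U2, R2}: 61 + 98 = 159
  {K9} + {E3, X9, U2, R2}: 74 + 77 = 151
  {E3, K9} + {X9, U2, R2}: 85 + 74 = 159
  {X9, K9} + {E3, U2, R2}: 74 + 77 = 151
  … (15 splits in total)
  {E3, X9, K9, U2} + {R2}: 85 + 54 = 139  ← best
Best: vehicle 1 00 → E3 → U2 → X9 → K9 → 00 = 85; vehicle 2 00 → R2 → 00 = 54; combined 139.

Minimum combined distance: 139 m.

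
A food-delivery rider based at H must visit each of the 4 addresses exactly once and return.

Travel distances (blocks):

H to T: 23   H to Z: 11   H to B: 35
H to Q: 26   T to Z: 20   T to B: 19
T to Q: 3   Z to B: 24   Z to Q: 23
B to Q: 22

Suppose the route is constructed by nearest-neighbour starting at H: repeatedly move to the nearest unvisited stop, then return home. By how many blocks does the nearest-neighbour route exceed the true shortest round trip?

From H: Z=11, T=23, Q=26, B=35 → choose Z (11).
From Z: T=20, Q=23, B=24 → choose T (20).
From T: Q=3, B=19 → choose Q (3).
From Q: B=22 → choose B (22).
NN route H → Z → T → Q → B → H costs 91.
Optimal: H → T → Q → B → Z → H costs 83 (by enumerating all 12 distinct tours).
Excess = 91 − 83 = 8.

8 blocks longer than the optimal tour.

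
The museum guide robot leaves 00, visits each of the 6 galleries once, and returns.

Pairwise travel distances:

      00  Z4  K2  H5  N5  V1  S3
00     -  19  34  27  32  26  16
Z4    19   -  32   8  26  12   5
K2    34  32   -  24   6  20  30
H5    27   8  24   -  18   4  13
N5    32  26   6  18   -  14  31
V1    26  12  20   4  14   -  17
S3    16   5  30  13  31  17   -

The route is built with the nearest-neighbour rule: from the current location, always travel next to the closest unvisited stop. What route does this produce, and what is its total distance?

From 00: distances to unvisited — S3=16, Z4=19, V1=26, H5=27, N5=32, K2=34. Nearest is S3 (16).
From S3: distances to unvisited — Z4=5, H5=13, V1=17, K2=30, N5=31. Nearest is Z4 (5).
From Z4: distances to unvisited — H5=8, V1=12, N5=26, K2=32. Nearest is H5 (8).
From H5: distances to unvisited — V1=4, N5=18, K2=24. Nearest is V1 (4).
From V1: distances to unvisited — N5=14, K2=20. Nearest is N5 (14).
From N5: distances to unvisited — K2=6. Nearest is K2 (6).
Return K2→00: 34.
Total = 16 + 5 + 8 + 4 + 14 + 6 + 34 = 87.

87 along 00 → S3 → Z4 → H5 → V1 → N5 → K2 → 00.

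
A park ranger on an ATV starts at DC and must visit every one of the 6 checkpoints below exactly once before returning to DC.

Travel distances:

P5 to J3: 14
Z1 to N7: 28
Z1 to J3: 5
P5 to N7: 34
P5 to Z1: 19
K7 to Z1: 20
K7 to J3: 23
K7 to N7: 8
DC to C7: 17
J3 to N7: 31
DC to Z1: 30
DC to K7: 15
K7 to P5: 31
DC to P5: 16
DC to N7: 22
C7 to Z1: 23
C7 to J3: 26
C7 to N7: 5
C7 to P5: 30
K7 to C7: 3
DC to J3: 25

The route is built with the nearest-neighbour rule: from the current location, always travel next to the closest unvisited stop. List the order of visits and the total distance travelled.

Total distance 86 via the nearest-neighbour route DC → K7 → C7 → N7 → Z1 → J3 → P5 → DC.

DC → [K7:15 / P5:16 / C7:17 / N7:22 / J3:25 / Z1:30] → K7 (15)
K7 → [C7:3 / N7:8 / Z1:20 / J3:23 / P5:31] → C7 (3)
C7 → [N7:5 / Z1:23 / J3:26 / P5:30] → N7 (5)
N7 → [Z1:28 / J3:31 / P5:34] → Z1 (28)
Z1 → [J3:5 / P5:19] → J3 (5)
J3 → [P5:14] → P5 (14)
Return P5→DC: 16.
Total = 15 + 3 + 5 + 28 + 5 + 14 + 16 = 86.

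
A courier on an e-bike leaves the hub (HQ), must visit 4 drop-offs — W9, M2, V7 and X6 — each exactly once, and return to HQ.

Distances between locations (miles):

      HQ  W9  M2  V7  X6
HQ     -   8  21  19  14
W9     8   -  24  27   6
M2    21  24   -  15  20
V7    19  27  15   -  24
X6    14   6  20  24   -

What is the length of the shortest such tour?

With 4 stops there are 4!/2 = 12 distinct round trips (a route and its reverse cost the same).
HQ-W9-M2-V7-X6-HQ: 8+24+15+24+14 = 85
HQ-W9-M2-X6-V7-HQ: 8+24+20+24+19 = 95
HQ-W9-V7-M2-X6-HQ: 8+27+15+20+14 = 84
HQ-W9-V7-X6-M2-HQ: 8+27+24+20+21 = 100
HQ-W9-X6-M2-V7-HQ: 8+6+20+15+19 = 68
HQ-W9-X6-V7-M2-HQ: 8+6+24+15+21 = 74
HQ-M2-W9-V7-X6-HQ: 21+24+27+24+14 = 110
HQ-M2-W9-X6-V7-HQ: 21+24+6+24+19 = 94
HQ-M2-V7-W9-X6-HQ: 21+15+27+6+14 = 83
HQ-M2-X6-W9-V7-HQ: 21+20+6+27+19 = 93
HQ-V7-W9-M2-X6-HQ: 19+27+24+20+14 = 104
HQ-V7-M2-W9-X6-HQ: 19+15+24+6+14 = 78
The minimum is 68.
One optimal route: HQ → W9 → X6 → M2 → V7 → HQ (or its reverse).

Minimum total distance: 68 miles.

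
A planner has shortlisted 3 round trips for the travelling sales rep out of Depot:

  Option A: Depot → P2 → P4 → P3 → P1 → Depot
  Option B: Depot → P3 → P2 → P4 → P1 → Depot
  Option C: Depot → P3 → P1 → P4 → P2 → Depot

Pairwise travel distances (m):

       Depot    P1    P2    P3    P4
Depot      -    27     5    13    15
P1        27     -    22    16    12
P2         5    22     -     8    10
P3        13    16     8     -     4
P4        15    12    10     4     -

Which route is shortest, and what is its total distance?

Option A: 5 + 10 + 4 + 16 + 27 = 62
Option B: 13 + 8 + 10 + 12 + 27 = 70
Option C: 13 + 16 + 12 + 10 + 5 = 56

Shortest is Option C, total 56 m.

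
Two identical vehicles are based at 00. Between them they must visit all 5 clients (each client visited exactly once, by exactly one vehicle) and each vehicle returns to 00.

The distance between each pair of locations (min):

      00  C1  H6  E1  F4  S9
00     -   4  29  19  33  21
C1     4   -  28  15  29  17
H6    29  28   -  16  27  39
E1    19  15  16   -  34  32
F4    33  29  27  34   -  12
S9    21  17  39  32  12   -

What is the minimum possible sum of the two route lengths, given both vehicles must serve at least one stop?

103 min — the smallest possible combined total.

There are 2^4 − 1 = 15 ways to divide the 5 stops into two non-empty groups. For each, the best each vehicle can do is its own shortest tour through its group:
  {C1} + {H6, E1, F4, S9}: 8 + 95 = 103
  {H6} + {C1, E1, F4, S9}: 58 + 86 = 144
  {C1, H6} + {E1, F4, S9}: 61 + 86 = 147
  {E1} + {C1, H6, F4, S9}: 38 + 89 = 127
  {C1, E1} + {H6, F4, S9}: 38 + 89 = 127
  {H6, E1} + {C1, F4, S9}: 64 + 66 = 130
  … (15 splits in total)
Best: vehicle 1 00 → C1 → 00 = 8; vehicle 2 00 → E1 → H6 → F4 → S9 → 00 = 95; combined 103.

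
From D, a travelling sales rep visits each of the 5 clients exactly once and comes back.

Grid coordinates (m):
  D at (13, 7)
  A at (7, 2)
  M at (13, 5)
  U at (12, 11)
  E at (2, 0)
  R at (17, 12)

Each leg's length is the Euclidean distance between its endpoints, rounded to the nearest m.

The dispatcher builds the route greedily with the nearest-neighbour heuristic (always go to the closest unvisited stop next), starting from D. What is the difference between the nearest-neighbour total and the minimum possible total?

From D: M=2, U=4, R=6, A=8, E=13 → choose M (2).
From M: U=6, A=7, R=8, E=12 → choose U (6).
From U: R=5, A=10, E=15 → choose R (5).
From R: A=14, E=19 → choose A (14).
From A: E=5 → choose E (5).
NN route D → M → U → R → A → E → D costs 45.
Optimal: D → M → A → E → U → R → D costs 40 (by enumerating all 60 distinct tours).
Excess = 45 − 40 = 5.

The nearest-neighbour route is 5 m longer than optimal.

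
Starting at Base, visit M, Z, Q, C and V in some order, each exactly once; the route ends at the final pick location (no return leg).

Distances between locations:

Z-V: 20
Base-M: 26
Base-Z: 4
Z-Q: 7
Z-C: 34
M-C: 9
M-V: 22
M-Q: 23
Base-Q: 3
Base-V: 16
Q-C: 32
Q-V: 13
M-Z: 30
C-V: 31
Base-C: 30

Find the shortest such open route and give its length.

There are 5! = 120 possible orderings.
Base → M → Z → Q → C → V: 26+30+7+32+31 = 126
Base → M → Z → Q → V → C: 26+30+7+13+31 = 107
Base → M → Z → C → Q → V: 26+30+34+32+13 = 135
Base → M → Z → C → V → Q: 26+30+34+31+13 = 134
Base → M → Z → V → Q → C: 26+30+20+13+32 = 121
Base → M → Z → V → C → Q: 26+30+20+31+32 = 139
Base → M → Q → Z → C → V: 26+23+7+34+31 = 121
Base → M → Q → Z → V → C: 26+23+7+20+31 = 107
Base → M → Q → C → Z → V: 26+23+32+34+20 = 135
Base → M → Q → C → V → Z: 26+23+32+31+20 = 132
Base → M → Q → V → Z → C: 26+23+13+20+34 = 116
Base → M → Q → V → C → Z: 26+23+13+31+34 = 127
Base → M → C → Z → Q → V: 26+9+34+7+13 = 89
Base → M → C → Z → V → Q: 26+9+34+20+13 = 102
… (106 more)
Base → Z → Q → V → M → C: 4+7+13+22+9 = 55  ← best
The minimum is 55.
One shortest path: Base → Z → Q → V → M → C.

Shortest open route: 55.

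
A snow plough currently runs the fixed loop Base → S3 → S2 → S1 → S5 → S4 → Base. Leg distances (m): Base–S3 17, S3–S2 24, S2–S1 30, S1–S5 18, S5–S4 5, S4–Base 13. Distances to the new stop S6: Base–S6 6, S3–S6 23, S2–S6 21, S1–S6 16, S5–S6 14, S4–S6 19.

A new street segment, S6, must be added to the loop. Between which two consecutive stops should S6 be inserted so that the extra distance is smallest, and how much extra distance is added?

Insertion cost between consecutive stops i–j is d(i,S6) + d(S6,j) − d(i,j):
  between Base and S3: 6 + 23 − 17 = 12
  between S3 and S2: 23 + 21 − 24 = 20
  between S2 and S1: 21 + 16 − 30 = 7
  between S1 and S5: 16 + 14 − 18 = 12
  between S5 and S4: 14 + 19 − 5 = 28
  between S4 and Base: 19 + 6 − 13 = 12
Cheapest insertion is between S2 and S1, adding 7.
New total = 107 + 7 = 114.

Minimum extra distance: 7 m, inserting S6 between S2 and S1.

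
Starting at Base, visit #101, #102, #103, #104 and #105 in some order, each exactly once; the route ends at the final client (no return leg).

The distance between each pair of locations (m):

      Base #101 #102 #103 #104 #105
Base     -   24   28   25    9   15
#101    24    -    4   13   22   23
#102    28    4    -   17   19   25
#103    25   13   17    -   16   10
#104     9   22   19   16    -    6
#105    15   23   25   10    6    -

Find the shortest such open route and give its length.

Minimum one-way distance = 42 m.

There are 5! = 120 possible orderings.
Base → #101 → #102 → #103 → #104 → #105: 24+4+17+16+6 = 67
Base → #101 → #102 → #103 → #105 → #104: 24+4+17+10+6 = 61
Base → #101 → #102 → #104 → #103 → #105: 24+4+19+16+10 = 73
Base → #101 → #102 → #104 → #105 → #103: 24+4+19+6+10 = 63
Base → #101 → #102 → #105 → #103 → #104: 24+4+25+10+16 = 79
Base → #101 → #102 → #105 → #104 → #103: 24+4+25+6+16 = 75
Base → #101 → #103 → #102 → #104 → #105: 24+13+17+19+6 = 79
Base → #101 → #103 → #102 → #105 → #104: 24+13+17+25+6 = 85
Base → #101 → #103 → #104 → #102 → #105: 24+13+16+19+25 = 97
Base → #101 → #103 → #104 → #105 → #102: 24+13+16+6+25 = 84
Base → #101 → #103 → #105 → #102 → #104: 24+13+10+25+19 = 91
Base → #101 → #103 → #105 → #104 → #102: 24+13+10+6+19 = 72
Base → #101 → #104 → #102 → #103 → #105: 24+22+19+17+10 = 92
Base → #101 → #104 → #102 → #105 → #103: 24+22+19+25+10 = 100
… (106 more)
Base → #104 → #105 → #103 → #101 → #102: 9+6+10+13+4 = 42  ← best
The minimum is 42.
One shortest path: Base → #104 → #105 → #103 → #101 → #102.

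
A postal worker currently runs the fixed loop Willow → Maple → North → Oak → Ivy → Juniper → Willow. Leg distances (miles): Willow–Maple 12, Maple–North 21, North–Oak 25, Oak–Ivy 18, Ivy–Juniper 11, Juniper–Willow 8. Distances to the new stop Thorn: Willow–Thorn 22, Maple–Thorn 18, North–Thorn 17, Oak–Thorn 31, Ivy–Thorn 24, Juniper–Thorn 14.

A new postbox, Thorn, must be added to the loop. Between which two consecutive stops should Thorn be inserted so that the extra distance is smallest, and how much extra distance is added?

Insertion cost between consecutive stops i–j is d(i,Thorn) + d(Thorn,j) − d(i,j):
  between Willow and Maple: 22 + 18 − 12 = 28
  between Maple and North: 18 + 17 − 21 = 14
  between North and Oak: 17 + 31 − 25 = 23
  between Oak and Ivy: 31 + 24 − 18 = 37
  between Ivy and Juniper: 24 + 14 − 11 = 27
  between Juniper and Willow: 14 + 22 − 8 = 28
Cheapest insertion is between Maple and North, adding 14.
New total = 95 + 14 = 109.

Adding 14 miles by placing Thorn on the Maple–North leg.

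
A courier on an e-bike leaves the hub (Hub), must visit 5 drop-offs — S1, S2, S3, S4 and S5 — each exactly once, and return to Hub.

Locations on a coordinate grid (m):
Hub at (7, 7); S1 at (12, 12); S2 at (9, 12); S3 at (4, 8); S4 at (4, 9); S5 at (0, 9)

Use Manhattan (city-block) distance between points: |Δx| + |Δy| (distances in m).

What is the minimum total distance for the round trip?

34 m — the shortest possible round trip.

Hub → S1 → S2 → S3 → S4 → S5 → Hub: 10+3+9+1+4+9 = 36
Hub → S1 → S2 → S3 → S5 → S4 → Hub: 10+3+9+5+4+5 = 36
Hub → S1 → S2 → S4 → S3 → S5 → Hub: 10+3+8+1+5+9 = 36
Hub → S1 → S2 → S4 → S5 → S3 → Hub: 10+3+8+4+5+4 = 34
Hub → S1 → S2 → S5 → S3 → S4 → Hub: 10+3+12+5+1+5 = 36
Hub → S1 → S2 → S5 → S4 → S3 → Hub: 10+3+12+4+1+4 = 34
Hub → S1 → S3 → S2 → S4 → S5 → Hub: 10+12+9+8+4+9 = 52
Hub → S1 → S3 → S2 → S5 → S4 → Hub: 10+12+9+12+4+5 = 52
Hub → S1 → S3 → S4 → S2 → S5 → Hub: 10+12+1+8+12+9 = 52
Hub → S1 → S3 → S4 → S5 → S2 → Hub: 10+12+1+4+12+7 = 46
Hub → S1 → S3 → S5 → S2 → S4 → Hub: 10+12+5+12+8+5 = 52
Hub → S1 → S3 → S5 → S4 → S2 → Hub: 10+12+5+4+8+7 = 46
Hub → S1 → S4 → S2 → S3 → S5 → Hub: 10+11+8+9+5+9 = 52
Hub → S1 → S4 → S2 → S5 → S3 → Hub: 10+11+8+12+5+4 = 50
… (46 more)
The minimum is 34.
One optimal route: Hub → S1 → S2 → S4 → S5 → S3 → Hub (or its reverse).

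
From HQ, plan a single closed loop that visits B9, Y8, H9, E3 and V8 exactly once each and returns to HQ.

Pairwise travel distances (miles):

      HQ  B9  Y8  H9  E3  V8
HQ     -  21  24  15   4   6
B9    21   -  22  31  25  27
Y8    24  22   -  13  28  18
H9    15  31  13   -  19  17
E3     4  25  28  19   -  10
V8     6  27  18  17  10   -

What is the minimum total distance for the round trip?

Shortest round trip = 87 miles.

There are 60 distinct closed tours to check (reversals are equivalent).
HQ → B9 → Y8 → H9 → E3 → V8 → HQ: 21+22+13+19+10+6 = 91
HQ → B9 → Y8 → H9 → V8 → E3 → HQ: 21+22+13+17+10+4 = 87
HQ → B9 → Y8 → E3 → H9 → V8 → HQ: 21+22+28+19+17+6 = 113
HQ → B9 → Y8 → E3 → V8 → H9 → HQ: 21+22+28+10+17+15 = 113
HQ → B9 → Y8 → V8 → H9 → E3 → HQ: 21+22+18+17+19+4 = 101
HQ → B9 → Y8 → V8 → E3 → H9 → HQ: 21+22+18+10+19+15 = 105
HQ → B9 → H9 → Y8 → E3 → V8 → HQ: 21+31+13+28+10+6 = 109
HQ → B9 → H9 → Y8 → V8 → E3 → HQ: 21+31+13+18+10+4 = 97
HQ → B9 → H9 → E3 → Y8 → V8 → HQ: 21+31+19+28+18+6 = 123
HQ → B9 → H9 → E3 → V8 → Y8 → HQ: 21+31+19+10+18+24 = 123
HQ → B9 → H9 → V8 → Y8 → E3 → HQ: 21+31+17+18+28+4 = 119
HQ → B9 → H9 → V8 → E3 → Y8 → HQ: 21+31+17+10+28+24 = 131
HQ → B9 → E3 → Y8 → H9 → V8 → HQ: 21+25+28+13+17+6 = 110
HQ → B9 → E3 → Y8 → V8 → H9 → HQ: 21+25+28+18+17+15 = 124
… (46 more)
The minimum is 87.
One optimal route: HQ → B9 → Y8 → H9 → V8 → E3 → HQ (or its reverse).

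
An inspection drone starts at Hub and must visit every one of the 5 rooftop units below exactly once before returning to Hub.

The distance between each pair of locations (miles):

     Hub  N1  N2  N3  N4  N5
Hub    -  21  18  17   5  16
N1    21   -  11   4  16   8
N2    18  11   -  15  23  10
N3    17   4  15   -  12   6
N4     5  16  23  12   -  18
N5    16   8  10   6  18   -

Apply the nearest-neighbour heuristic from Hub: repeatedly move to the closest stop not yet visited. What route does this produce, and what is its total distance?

Nearest-neighbour total = 57 miles; route Hub → N4 → N3 → N1 → N5 → N2 → Hub.

At Hub the remaining stops are N4 5, N5 16, N3 17, N2 18, N1 21; go to N4.
At N4 the remaining stops are N3 12, N1 16, N5 18, N2 23; go to N3.
At N3 the remaining stops are N1 4, N5 6, N2 15; go to N1.
At N1 the remaining stops are N5 8, N2 11; go to N5.
At N5 the remaining stops are N2 10; go to N2.
Return N2→Hub: 18.
Total = 5 + 12 + 4 + 8 + 10 + 18 = 57.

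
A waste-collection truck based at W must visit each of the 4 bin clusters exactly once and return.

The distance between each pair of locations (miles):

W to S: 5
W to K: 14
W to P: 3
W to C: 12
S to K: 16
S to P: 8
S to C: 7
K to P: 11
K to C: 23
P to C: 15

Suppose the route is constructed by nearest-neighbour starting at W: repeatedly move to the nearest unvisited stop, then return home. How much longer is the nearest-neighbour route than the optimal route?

From W: P=3, S=5, C=12, K=14 → choose P (3).
From P: S=8, K=11, C=15 → choose S (8).
From S: C=7, K=16 → choose C (7).
From C: K=23 → choose K (23).
NN route W → P → S → C → K → W costs 55.
Optimal: W → S → C → K → P → W costs 49 (by enumerating all 12 distinct tours).
Excess = 55 − 49 = 6.

Excess over optimum: 6 miles.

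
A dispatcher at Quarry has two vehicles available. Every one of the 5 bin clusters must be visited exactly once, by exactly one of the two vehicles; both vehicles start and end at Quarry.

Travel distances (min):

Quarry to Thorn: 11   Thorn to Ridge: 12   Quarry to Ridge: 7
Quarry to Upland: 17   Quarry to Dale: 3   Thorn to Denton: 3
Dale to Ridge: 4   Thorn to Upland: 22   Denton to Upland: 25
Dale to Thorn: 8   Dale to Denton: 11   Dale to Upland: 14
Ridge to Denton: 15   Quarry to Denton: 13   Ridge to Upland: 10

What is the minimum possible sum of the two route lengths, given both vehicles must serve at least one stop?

61 min — the smallest possible combined total.

There are 2^4 − 1 = 15 ways to divide the 5 stops into two non-empty groups. For each, the best each vehicle can do is its own shortest tour through its group:
  {Dale} + {Thorn, Ridge, Denton, Upland}: 6 + 55 = 61
  {Thorn} + {Dale, Ridge, Denton, Upland}: 22 + 55 = 77
  {Dale, Thorn} + {Ridge, Denton, Upland}: 22 + 55 = 77
  {Ridge} + {Dale, Thorn, Denton, Upland}: 14 + 55 = 69
  {Dale, Ridge} + {Thorn, Denton, Upland}: 14 + 55 = 69
  {Thorn, Ridge} + {Dale, Denton, Upland}: 30 + 55 = 85
  … (15 splits in total)
Best: vehicle 1 Quarry → Dale → Quarry = 6; vehicle 2 Quarry → Ridge → Upland → Thorn → Denton → Quarry = 55; combined 61.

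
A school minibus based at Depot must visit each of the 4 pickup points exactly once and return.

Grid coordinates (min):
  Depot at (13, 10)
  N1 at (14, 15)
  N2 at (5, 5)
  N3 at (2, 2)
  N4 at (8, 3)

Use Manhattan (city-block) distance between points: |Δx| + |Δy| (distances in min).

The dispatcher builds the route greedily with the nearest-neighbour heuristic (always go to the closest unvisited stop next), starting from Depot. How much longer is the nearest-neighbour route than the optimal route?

The nearest-neighbour route is 4 min longer than optimal.

From Depot: N1=6, N4=12, N2=13, N3=19 → choose N1 (6).
From N1: N4=18, N2=19, N3=25 → choose N4 (18).
From N4: N2=5, N3=7 → choose N2 (5).
From N2: N3=6 → choose N3 (6).
NN route Depot → N1 → N4 → N2 → N3 → Depot costs 54.
Optimal: Depot → N1 → N2 → N3 → N4 → Depot costs 50 (by enumerating all 12 distinct tours).
Excess = 54 − 50 = 4.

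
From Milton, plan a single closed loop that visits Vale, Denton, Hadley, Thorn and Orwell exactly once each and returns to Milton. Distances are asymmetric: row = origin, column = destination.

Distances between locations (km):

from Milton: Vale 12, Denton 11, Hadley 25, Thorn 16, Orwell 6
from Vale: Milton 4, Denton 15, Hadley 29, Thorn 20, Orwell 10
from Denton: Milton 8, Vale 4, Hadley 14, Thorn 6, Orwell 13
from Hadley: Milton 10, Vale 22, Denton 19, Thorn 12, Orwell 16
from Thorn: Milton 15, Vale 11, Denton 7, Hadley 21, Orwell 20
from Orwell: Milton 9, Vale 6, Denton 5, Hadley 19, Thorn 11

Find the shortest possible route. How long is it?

Milton→Vale→Denton→Hadley→Thorn→Orwell→Milton: 12+15+14+12+20+9 = 82
Milton→Vale→Denton→Hadley→Orwell→Thorn→Milton: 12+15+14+16+11+15 = 83
Milton→Vale→Denton→Thorn→Hadley→Orwell→Milton: 12+15+6+21+16+9 = 79
Milton→Vale→Denton→Thorn→Orwell→Hadley→Milton: 12+15+6+20+19+10 = 82
Milton→Vale→Denton→Orwell→Hadley→Thorn→Milton: 12+15+13+19+12+15 = 86
Milton→Vale→Denton→Orwell→Thorn→Hadley→Milton: 12+15+13+11+21+10 = 82
Milton→Vale→Hadley→Denton→Thorn→Orwell→Milton: 12+29+19+6+20+9 = 95
Milton→Vale→Hadley→Denton→Orwell→Thorn→Milton: 12+29+19+13+11+15 = 99
Milton→Vale→Hadley→Thorn→Denton→Orwell→Milton: 12+29+12+7+13+9 = 82
Milton→Vale→Hadley→Thorn→Orwell→Denton→Milton: 12+29+12+20+5+8 = 86
Milton→Vale→Hadley→Orwell→Denton→Thorn→Milton: 12+29+16+5+6+15 = 83
Milton→Vale→Hadley→Orwell→Thorn→Denton→Milton: 12+29+16+11+7+8 = 83
Milton→Vale→Thorn→Denton→Hadley→Orwell→Milton: 12+20+7+14+16+9 = 78
Milton→Vale→Thorn→Denton→Orwell→Hadley→Milton: 12+20+7+13+19+10 = 81
… (106 more)
Milton→Orwell→Denton→Hadley→Thorn→Vale→Milton: 6+5+14+12+11+4 = 52  ← best
The minimum is 52.
One optimal route: Milton → Orwell → Denton → Hadley → Thorn → Vale → Milton.

Minimum total distance: 52 km.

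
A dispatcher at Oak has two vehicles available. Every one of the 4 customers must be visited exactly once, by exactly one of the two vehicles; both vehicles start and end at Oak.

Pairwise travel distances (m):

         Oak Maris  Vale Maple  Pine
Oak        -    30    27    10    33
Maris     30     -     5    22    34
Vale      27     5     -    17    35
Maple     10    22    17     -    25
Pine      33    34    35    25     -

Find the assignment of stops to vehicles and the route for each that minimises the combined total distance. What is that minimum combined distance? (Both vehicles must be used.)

Try each way of splitting the stops between the two vehicles (each non-empty) and, for each split, find the best tour for each vehicle:
  {Maris} + {Vale, Maple, Pine}: 60 + 95 = 155
  {Vale} + {Maris, Maple, Pine}: 54 + 99 = 153
  {Maris, Vale} + {Maple, Pine}: 62 + 68 = 130
  {Maple} + {Maris, Vale, Pine}: 20 + 99 = 119
  {Maris, Maple} + {Vale, Pine}: 62 + 95 = 157
  {Vale, Maple} + {Maris, Pine}: 54 + 97 = 151
  … (7 splits in total)
Best: vehicle 1 Oak → Maple → Oak = 20; vehicle 2 Oak → Vale → Maris → Pine → Oak = 99; combined 119.

119 m — the smallest possible combined total.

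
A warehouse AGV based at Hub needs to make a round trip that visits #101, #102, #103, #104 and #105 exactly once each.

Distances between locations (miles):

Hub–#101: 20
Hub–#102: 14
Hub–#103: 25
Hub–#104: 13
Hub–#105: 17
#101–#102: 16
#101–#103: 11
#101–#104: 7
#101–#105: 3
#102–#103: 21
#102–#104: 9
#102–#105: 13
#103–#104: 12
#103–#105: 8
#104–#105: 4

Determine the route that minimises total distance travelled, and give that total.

There are 60 distinct closed tours to check (reversals are equivalent).
Hub → #101 → #102 → #103 → #104 → #105 → Hub: 20+16+21+12+4+17 = 90
Hub → #101 → #102 → #103 → #105 → #104 → Hub: 20+16+21+8+4+13 = 82
Hub → #101 → #102 → #104 → #103 → #105 → Hub: 20+16+9+12+8+17 = 82
Hub → #101 → #102 → #104 → #105 → #103 → Hub: 20+16+9+4+8+25 = 82
Hub → #101 → #102 → #105 → #103 → #104 → Hub: 20+16+13+8+12+13 = 82
Hub → #101 → #102 → #105 → #104 → #103 → Hub: 20+16+13+4+12+25 = 90
Hub → #101 → #103 → #102 → #104 → #105 → Hub: 20+11+21+9+4+17 = 82
Hub → #101 → #103 → #102 → #105 → #104 → Hub: 20+11+21+13+4+13 = 82
Hub → #101 → #103 → #104 → #102 → #105 → Hub: 20+11+12+9+13+17 = 82
Hub → #101 → #103 → #104 → #105 → #102 → Hub: 20+11+12+4+13+14 = 74
Hub → #101 → #103 → #105 → #102 → #104 → Hub: 20+11+8+13+9+13 = 74
Hub → #101 → #103 → #105 → #104 → #102 → Hub: 20+11+8+4+9+14 = 66
Hub → #101 → #104 → #102 → #103 → #105 → Hub: 20+7+9+21+8+17 = 82
Hub → #101 → #104 → #102 → #105 → #103 → Hub: 20+7+9+13+8+25 = 82
… (46 more)
The minimum is 66.
One optimal route: Hub → #101 → #103 → #105 → #104 → #102 → Hub (or its reverse).

Minimum total distance: 66 miles.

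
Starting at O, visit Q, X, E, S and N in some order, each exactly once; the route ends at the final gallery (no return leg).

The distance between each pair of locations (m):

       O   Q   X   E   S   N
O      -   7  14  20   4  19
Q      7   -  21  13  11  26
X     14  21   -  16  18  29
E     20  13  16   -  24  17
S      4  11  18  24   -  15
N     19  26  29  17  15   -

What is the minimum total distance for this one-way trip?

Minimum one-way distance = 66 m.

There are 5! = 120 possible orderings.
O → Q → X → E → S → N: 7+21+16+24+15 = 83
O → Q → X → E → N → S: 7+21+16+17+15 = 76
O → Q → X → S → E → N: 7+21+18+24+17 = 87
O → Q → X → S → N → E: 7+21+18+15+17 = 78
O → Q → X → N → E → S: 7+21+29+17+24 = 98
O → Q → X → N → S → E: 7+21+29+15+24 = 96
O → Q → E → X → S → N: 7+13+16+18+15 = 69
O → Q → E → X → N → S: 7+13+16+29+15 = 80
O → Q → E → S → X → N: 7+13+24+18+29 = 91
O → Q → E → S → N → X: 7+13+24+15+29 = 88
O → Q → E → N → X → S: 7+13+17+29+18 = 84
O → Q → E → N → S → X: 7+13+17+15+18 = 70
O → Q → S → X → E → N: 7+11+18+16+17 = 69
O → Q → S → X → N → E: 7+11+18+29+17 = 82
… (106 more)
O → Q → S → N → E → X: 7+11+15+17+16 = 66  ← best
The minimum is 66.
One shortest path: O → Q → S → N → E → X.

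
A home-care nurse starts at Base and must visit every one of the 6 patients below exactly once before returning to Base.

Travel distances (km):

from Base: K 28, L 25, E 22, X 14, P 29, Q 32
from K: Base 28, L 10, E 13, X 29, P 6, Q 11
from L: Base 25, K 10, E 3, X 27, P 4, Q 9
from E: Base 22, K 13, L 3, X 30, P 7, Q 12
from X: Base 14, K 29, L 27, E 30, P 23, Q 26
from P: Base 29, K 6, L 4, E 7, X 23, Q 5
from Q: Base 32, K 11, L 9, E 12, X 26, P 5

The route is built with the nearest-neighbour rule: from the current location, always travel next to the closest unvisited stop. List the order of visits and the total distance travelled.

At Base the remaining stops are X 14, E 22, L 25, K 28, P 29, Q 32; go to X.
At X the remaining stops are P 23, Q 26, L 27, K 29, E 30; go to P.
At P the remaining stops are L 4, Q 5, K 6, E 7; go to L.
At L the remaining stops are E 3, Q 9, K 10; go to E.
At E the remaining stops are Q 12, K 13; go to Q.
At Q the remaining stops are K 11; go to K.
Return K→Base: 28.
Total = 14 + 23 + 4 + 3 + 12 + 11 + 28 = 95.

95 km along Base → X → P → L → E → Q → K → Base.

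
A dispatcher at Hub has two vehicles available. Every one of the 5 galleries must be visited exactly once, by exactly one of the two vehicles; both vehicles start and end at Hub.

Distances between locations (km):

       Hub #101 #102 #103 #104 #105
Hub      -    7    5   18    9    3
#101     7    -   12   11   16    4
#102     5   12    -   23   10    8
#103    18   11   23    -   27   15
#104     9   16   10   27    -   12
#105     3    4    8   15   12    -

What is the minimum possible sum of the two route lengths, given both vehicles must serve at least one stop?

60 km — the smallest possible combined total.

Try each way of splitting the stops between the two vehicles (each non-empty) and, for each split, find the best tour for each vehicle:
  {#101} + {#102, #103, #104, #105}: 14 + 60 = 74
  {#102} + {#101, #103, #104, #105}: 10 + 54 = 64
  {#101, #102} + {#103, #104, #105}: 24 + 54 = 78
  {#103} + {#101, #102, #104, #105}: 36 + 38 = 74
  {#101, #103} + {#102, #104, #105}: 36 + 30 = 66
  {#102, #103} + {#101, #104, #105}: 46 + 32 = 78
  … (15 splits in total)
  {#102, #104} + {#101, #103, #105}: 24 + 36 = 60  ← best
Best: vehicle 1 Hub → #102 → #104 → Hub = 24; vehicle 2 Hub → #101 → #103 → #105 → Hub = 36; combined 60.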